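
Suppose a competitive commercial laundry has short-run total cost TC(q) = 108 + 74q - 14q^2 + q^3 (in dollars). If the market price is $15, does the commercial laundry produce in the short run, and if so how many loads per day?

Variable cost is VC = 74q - 14q^2 + q^3, so AVC = VC/q = 74 - 14q + q^2 and MC = dTC/dq = 74 - 28q + 3q^2.
AVC is minimized where dAVC/dq = -14 + 2q = 0, at q = 7; min AVC = 74 - 14·7 + 7^2 = $25.
With P < min AVC ($15 < $25), every unit sold adds to the loss.
Shutting down limits the loss to fixed cost, $108.

Shut down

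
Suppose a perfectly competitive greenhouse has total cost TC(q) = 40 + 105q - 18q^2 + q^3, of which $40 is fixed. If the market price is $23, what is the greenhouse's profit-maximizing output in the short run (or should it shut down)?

Strip out fixed cost: VC = 105q - 18q^2 + q^3. Then AVC = 105 - 18q + q^2 and MC = 105 - 36q + 3q^2.
The AVC parabola has its vertex at q = 18/2 = 9, where AVC = 105 - 18·9 + 9^2 = $24.
P = $23 lies below min AVC = $24; no output level covers variable cost.
Shutting down limits the loss to fixed cost, $40.

Shut down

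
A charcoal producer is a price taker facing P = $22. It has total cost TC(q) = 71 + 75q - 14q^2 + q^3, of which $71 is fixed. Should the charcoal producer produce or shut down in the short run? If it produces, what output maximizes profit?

Strip out fixed cost: VC = 75q - 14q^2 + q^3. Then AVC = 75 - 14q + q^2 and MC = 75 - 28q + 3q^2.
AVC hits its minimum where MC = AVC, at q = 7, giving min AVC = 75 - 14·7 + 7^2 = $26.
Since P = $22 < min AVC = $26, price fails to cover variable cost at any output.
Shutting down limits the loss to fixed cost, $71.

Shut down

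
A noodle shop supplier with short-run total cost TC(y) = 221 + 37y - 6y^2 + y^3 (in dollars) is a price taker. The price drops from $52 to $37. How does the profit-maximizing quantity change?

AVC = 37 - 6y + y^2, minimized at y = 3 where min AVC = $28. MC = 37 - 12y + 3y^2.
At P = $52 ≥ min AVC, set P = MC on the rising branch: y = 5.
At P = $37 ≥ min AVC, set P = MC: y = 4. The firm stays open but cuts output.

Output falls from 5 to 4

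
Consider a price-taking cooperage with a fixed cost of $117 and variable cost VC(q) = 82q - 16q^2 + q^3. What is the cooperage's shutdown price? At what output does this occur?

$18 per unit, at q = 8

The firm shuts down when price falls below the minimum of average variable cost. AVC = VC/q = 82 - 16q + q^2.
At the minimum of AVC, MC = AVC. MC = 82 - 32q + 3q^2; setting MC = AVC gives 2q^2 - 16q = 0, so q = 8. min AVC = 18.
For P < $18 the firm produces nothing.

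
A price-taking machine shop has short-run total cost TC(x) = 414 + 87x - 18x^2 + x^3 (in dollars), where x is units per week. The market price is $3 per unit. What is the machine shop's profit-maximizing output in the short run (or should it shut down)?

Variable cost is VC = 87x - 18x^2 + x^3, so AVC = VC/x = 87 - 18x + x^2 and MC = dTC/dx = 87 - 36x + 3x^2.
AVC hits its minimum where MC = AVC, at x = 9, giving min AVC = 87 - 18·9 + 9^2 = $6.
Since P = $3 < min AVC = $6, price fails to cover variable cost at any output.
Best response: produce nothing and absorb the $414 fixed cost.

Shut down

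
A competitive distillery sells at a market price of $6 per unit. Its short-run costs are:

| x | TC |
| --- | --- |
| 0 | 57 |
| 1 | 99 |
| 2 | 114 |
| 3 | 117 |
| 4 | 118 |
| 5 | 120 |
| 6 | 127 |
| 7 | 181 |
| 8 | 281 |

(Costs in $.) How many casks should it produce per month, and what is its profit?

x = 0 (shut down); profit = -$57

Compute π = P·x − TC at each output: x=0: -57; x=1: -93; x=2: -102; x=3: -99; x=4: -94; x=5: -90; x=6: -91; x=7: -139; x=8: -233.
Profit is highest at x = 0. Equivalently, the lowest AVC in the table is 70/6 ≈ $11.67 at x = 6, and P = $6 falls below it — price never covers variable cost, so the firm shuts down and loses only its fixed cost.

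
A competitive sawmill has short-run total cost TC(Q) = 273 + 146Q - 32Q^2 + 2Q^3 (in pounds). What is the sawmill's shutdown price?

The firm shuts down when price falls below the minimum of average variable cost. AVC = VC/Q = 146 - 32Q + 2Q^2.
At the minimum of AVC, MC = AVC. MC = 146 - 64Q + 6Q^2; setting MC = AVC gives 4Q^2 - 32Q = 0, so Q = 8. min AVC = 18.
For P < £18 the firm produces nothing.

£18 per unit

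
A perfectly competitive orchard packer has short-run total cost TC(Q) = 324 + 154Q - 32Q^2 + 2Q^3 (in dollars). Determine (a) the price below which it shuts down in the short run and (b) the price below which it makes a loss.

AVC = 154 - 32Q + 2Q^2; minimized at Q = 8, giving min AVC = $26. That is the shutdown price.
ATC = 324/Q + 154 - 32Q + 2Q^2. Setting dATC/dQ = −324/Q^2 − 32 + 4Q = 0 gives Q = 9 (since 4·9^3 − 32·9^2 = 324).
min ATC = 324/9 + 154 − 32·9 + 2·9^2 = $64. That is the break-even price.
Between these two prices the firm operates at a loss; above $64 it earns a profit.

Shutdown price = $26; break-even price = $64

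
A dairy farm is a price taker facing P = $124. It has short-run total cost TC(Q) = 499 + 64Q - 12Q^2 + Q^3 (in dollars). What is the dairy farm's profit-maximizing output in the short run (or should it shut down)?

Produce at Q = 10

Strip out fixed cost: VC = 64Q - 12Q^2 + Q^3. Then AVC = 64 - 12Q + Q^2 and MC = 64 - 24Q + 3Q^2.
AVC is minimized where dAVC/dQ = -12 + 2Q = 0, at Q = 6; min AVC = 64 - 12·6 + 6^2 = $28.
Because $124 ≥ $28, revenue can cover variable cost; the firm operates.
Solving P = MC: -60 - 24Q + 3Q^2 = 0 ⇒ Q = -2 or 10. On the upward-sloping branch, Q* = 10.
Check: AVC at Q = 10 is $44 ≤ P, so revenue covers variable cost.
Profit = P·Q − TC = 124·10 − 939 = $301.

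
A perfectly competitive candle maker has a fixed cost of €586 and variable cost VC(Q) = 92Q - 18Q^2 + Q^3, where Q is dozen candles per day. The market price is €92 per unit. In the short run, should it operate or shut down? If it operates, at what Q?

Produce at Q = 12

Strip out fixed cost: VC = 92Q - 18Q^2 + Q^3. Then AVC = 92 - 18Q + Q^2 and MC = 92 - 36Q + 3Q^2.
The AVC parabola has its vertex at Q = 18/2 = 9, where AVC = 92 - 18·9 + 9^2 = €11.
Since P = €92 ≥ min AVC = €11, price covers variable cost and the firm should produce.
Solving P = MC: -36Q + 3Q^2 = 0 ⇒ Q = 0 or 12. On the upward-sloping branch, Q* = 12.
Check: AVC at Q = 12 is €20 ≤ P, so revenue covers variable cost.
Profit = P·Q − TC = 92·12 − 826 = €278.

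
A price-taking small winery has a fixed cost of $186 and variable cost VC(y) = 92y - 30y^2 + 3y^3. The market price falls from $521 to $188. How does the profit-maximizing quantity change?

Output falls from 11 to 8

MC = 92 - 60y + 9y^2; the shutdown threshold is min AVC = $17 (at y = 5).
At P = $521 ≥ min AVC, set P = MC on the rising branch: y = 11.
At P = $188 ≥ min AVC, set P = MC: y = 8. The firm stays open but cuts output.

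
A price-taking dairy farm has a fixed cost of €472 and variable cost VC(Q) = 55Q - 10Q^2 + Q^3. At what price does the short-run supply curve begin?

The shutdown price is the minimum of AVC. VC = 55Q - 10Q^2 + Q^3, so AVC = 55 - 10Q + Q^2.
dAVC/dQ = -10 + 2Q = 0 gives Q = 5. min AVC = 55 - 10·5 + 5^2 = 30.
For P < €30 the firm produces nothing.

€30 per unit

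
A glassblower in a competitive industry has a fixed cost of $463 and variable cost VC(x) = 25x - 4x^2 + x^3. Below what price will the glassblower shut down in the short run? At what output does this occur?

The firm shuts down when price falls below the minimum of average variable cost. AVC = VC/x = 25 - 4x + x^2.
dAVC/dx = -4 + 2x = 0 gives x = 2. min AVC = 25 - 4·2 + 2^2 = 21.
The firm shuts down for any P below $21.

$21 per unit, at x = 2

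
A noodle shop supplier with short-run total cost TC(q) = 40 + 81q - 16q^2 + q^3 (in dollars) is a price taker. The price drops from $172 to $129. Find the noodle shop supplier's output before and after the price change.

MC = 81 - 32q + 3q^2; the shutdown threshold is min AVC = $17 (at q = 8).
With P = $172 above the shutdown price, P = MC gives q = 13.
At P = $129 ≥ min AVC, set P = MC: q = 12. The firm stays open but cuts output.

Output falls from 13 to 12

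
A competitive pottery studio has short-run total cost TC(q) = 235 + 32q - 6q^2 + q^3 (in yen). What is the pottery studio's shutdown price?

Short-run supply begins at min AVC. From VC = 32q - 6q^2 + q^3, AVC = 32 - 6q + q^2.
At the minimum of AVC, MC = AVC. MC = 32 - 12q + 3q^2; setting MC = AVC gives 2q^2 - 6q = 0, so q = 3. min AVC = 23.
So the shutdown price is ¥23.

¥23 per unit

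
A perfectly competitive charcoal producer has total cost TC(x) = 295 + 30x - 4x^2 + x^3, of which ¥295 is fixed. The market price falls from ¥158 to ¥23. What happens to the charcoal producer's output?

Output falls from 8 to 0 (the firm shuts down)

AVC = 30 - 4x + x^2, minimized at x = 2 where min AVC = ¥26. MC = 30 - 8x + 3x^2.
At P = ¥158 ≥ min AVC, set P = MC on the rising branch: x = 8.
At P = ¥23 < min AVC = ¥26, price no longer covers variable cost at any output, so the firm shuts down: x = 0.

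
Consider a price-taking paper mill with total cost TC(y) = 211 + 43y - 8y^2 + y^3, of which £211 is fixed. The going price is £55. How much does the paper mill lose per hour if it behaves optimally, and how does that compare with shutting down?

Profit = -£67 at y = 6

AVC = 43 - 8y + y^2 has its minimum £27 at y = 4; price £55 clears that bar, so the firm operates.
With MC = 43 - 16y + 3y^2, P = MC on the upward-sloping part at y* = 6.
TR = 55·6 = 330. TC = 211 + 186 = 397. Profit = 330 − 397 = -£67.
That loss of £67 beats the £211 the firm would lose by shutting down; producing recovers £144 of fixed cost.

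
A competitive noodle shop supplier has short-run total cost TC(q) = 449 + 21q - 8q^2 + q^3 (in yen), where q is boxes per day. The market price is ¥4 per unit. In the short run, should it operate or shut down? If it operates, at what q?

Strip out fixed cost: VC = 21q - 8q^2 + q^3. Then AVC = 21 - 8q + q^2 and MC = 21 - 16q + 3q^2.
AVC is minimized where dAVC/dq = -8 + 2q = 0, at q = 4; min AVC = 21 - 8·4 + 4^2 = ¥5.
Since P = ¥4 < min AVC = ¥5, price fails to cover variable cost at any output.
The firm minimizes its loss by shutting down and losing only its fixed cost of ¥449.

Shut down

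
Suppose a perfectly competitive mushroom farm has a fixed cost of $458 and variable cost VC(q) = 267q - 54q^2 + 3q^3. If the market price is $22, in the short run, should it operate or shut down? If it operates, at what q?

Shut down

Variable cost is VC = 267q - 54q^2 + 3q^3, so AVC = VC/q = 267 - 54q + 3q^2 and MC = dTC/dq = 267 - 108q + 9q^2.
AVC is minimized where dAVC/dq = -54 + 6q = 0, at q = 9; min AVC = 267 - 54·9 + 3·9^2 = $24.
Since P = $22 < min AVC = $24, price fails to cover variable cost at any output.
Shutting down limits the loss to fixed cost, $458.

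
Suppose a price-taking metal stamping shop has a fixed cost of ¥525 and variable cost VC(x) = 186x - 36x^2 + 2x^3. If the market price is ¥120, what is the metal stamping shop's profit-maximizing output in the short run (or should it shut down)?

From TC, MC = TC'(x) = 186 - 72x + 6x^2 and AVC = VC/x = 186 - 36x + 2x^2.
The AVC parabola has its vertex at x = 36/4 = 9, where AVC = 186 - 36·9 + 2·9^2 = ¥24.
Because ¥120 ≥ ¥24, revenue can cover variable cost; the firm operates.
P = MC gives 66 - 72x + 6x^2 = 0, with roots 1 and 11. Take the larger (rising MC): x* = 11.
Check: AVC at x = 11 is ¥32 ≤ P, so revenue covers variable cost.
Profit = P·x − TC = 120·11 − 877 = ¥443.

Produce at x = 11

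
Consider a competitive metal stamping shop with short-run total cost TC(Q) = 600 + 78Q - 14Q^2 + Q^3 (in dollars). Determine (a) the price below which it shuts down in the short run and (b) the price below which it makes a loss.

Shutdown price = min AVC. AVC = 78 - 14Q + Q^2, with vertex at Q = 7 and minimum $29.
ATC = 600/Q + 78 - 14Q + Q^2. Setting dATC/dQ = −600/Q^2 − 14 + 2Q = 0 gives Q = 10 (since 2·10^3 − 14·10^2 = 600).
min ATC = 600/10 + 78 − 14·10 + 10^2 = $98. That is the break-even price.
For $29 ≤ P < $98 the firm produces at a loss; below $29 it shuts down.

Shutdown price = $29; break-even price = $98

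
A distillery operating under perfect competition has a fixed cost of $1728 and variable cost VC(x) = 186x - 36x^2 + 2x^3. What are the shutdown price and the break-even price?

Shutdown price = min AVC. AVC = 186 - 36x + 2x^2, with vertex at x = 9 and minimum $24.
ATC = 1728/x + 186 - 36x + 2x^2. Setting dATC/dx = −1728/x^2 − 36 + 4x = 0 gives x = 12 (since 4·12^3 − 36·12^2 = 1728).
min ATC = 1728/12 + 186 − 36·12 + 2·12^2 = $186. That is the break-even price.
Between these two prices the firm operates at a loss; above $186 it earns a profit.

Shutdown price = $24; break-even price = $186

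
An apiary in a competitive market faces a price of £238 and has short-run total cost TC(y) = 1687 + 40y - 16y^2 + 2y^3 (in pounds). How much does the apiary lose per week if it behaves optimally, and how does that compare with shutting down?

Profit = -£67 at y = 9

AVC = 40 - 16y + 2y^2 has its minimum £8 at y = 4; price £238 clears that bar, so the firm operates.
With MC = 40 - 32y + 6y^2, P = MC on the upward-sloping part at y* = 9.
TR = 238·9 = 2142. TC = 1687 + 522 = 2209. Profit = 2142 − 2209 = -£67.
Shutting down would mean losing the fixed cost of £1687, so operating at a loss of £67 is better by £1620.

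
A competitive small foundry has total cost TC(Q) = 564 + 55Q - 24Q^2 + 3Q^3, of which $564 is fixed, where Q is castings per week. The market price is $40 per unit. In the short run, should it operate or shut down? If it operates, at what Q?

Produce at Q = 5

From TC, MC = TC'(Q) = 55 - 48Q + 9Q^2 and AVC = VC/Q = 55 - 24Q + 3Q^2.
AVC is minimized where dAVC/dQ = -24 + 6Q = 0, at Q = 4; min AVC = 55 - 24·4 + 3·4^2 = $7.
P = $40 exceeds min AVC = $7, so the firm stays open.
P = MC gives 15 - 48Q + 9Q^2 = 0, with roots 1/3 and 5. Take the larger (rising MC): Q* = 5.
Check: AVC at Q = 5 is $10 ≤ P, so revenue covers variable cost.
Profit = P·Q − TC = 40·5 − 614 = -$414, a loss, but smaller than the $564 fixed cost the firm would lose by shutting down.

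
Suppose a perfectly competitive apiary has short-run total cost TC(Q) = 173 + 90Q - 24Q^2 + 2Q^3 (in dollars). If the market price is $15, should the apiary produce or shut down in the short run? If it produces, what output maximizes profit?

Shut down

Strip out fixed cost: VC = 90Q - 24Q^2 + 2Q^3. Then AVC = 90 - 24Q + 2Q^2 and MC = 90 - 48Q + 6Q^2.
The AVC parabola has its vertex at Q = 24/4 = 6, where AVC = 90 - 24·6 + 2·6^2 = $18.
Since P = $15 < min AVC = $18, price fails to cover variable cost at any output.
Shutting down limits the loss to fixed cost, $173.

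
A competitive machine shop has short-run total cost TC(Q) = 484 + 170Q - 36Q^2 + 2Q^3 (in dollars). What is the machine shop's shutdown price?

Short-run supply begins at min AVC. From VC = 170Q - 36Q^2 + 2Q^3, AVC = 170 - 36Q + 2Q^2.
At the minimum of AVC, MC = AVC. MC = 170 - 72Q + 6Q^2; setting MC = AVC gives 4Q^2 - 36Q = 0, so Q = 9. min AVC = 8.
The firm shuts down for any P below $8.

$8 per unit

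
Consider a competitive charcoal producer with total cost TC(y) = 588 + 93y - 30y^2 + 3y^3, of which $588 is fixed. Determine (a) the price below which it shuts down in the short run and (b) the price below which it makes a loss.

Shutdown price = $18; break-even price = $114

AVC = 93 - 30y + 3y^2; minimized at y = 5, giving min AVC = $18. That is the shutdown price.
ATC = 588/y + 93 - 30y + 3y^2. Setting dATC/dy = −588/y^2 − 30 + 6y = 0 gives y = 7 (since 6·7^3 − 30·7^2 = 588).
min ATC = 588/7 + 93 − 30·7 + 3·7^2 = $114. That is the break-even price.
For $18 ≤ P < $114 the firm produces at a loss; below $18 it shuts down.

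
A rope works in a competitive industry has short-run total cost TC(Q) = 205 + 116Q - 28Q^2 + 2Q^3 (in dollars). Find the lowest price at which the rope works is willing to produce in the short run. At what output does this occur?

$18 per unit, at Q = 7

The shutdown price is the minimum of AVC. VC = 116Q - 28Q^2 + 2Q^3, so AVC = 116 - 28Q + 2Q^2.
At the minimum of AVC, MC = AVC. MC = 116 - 56Q + 6Q^2; setting MC = AVC gives 4Q^2 - 28Q = 0, so Q = 7. min AVC = 18.
For P < $18 the firm produces nothing.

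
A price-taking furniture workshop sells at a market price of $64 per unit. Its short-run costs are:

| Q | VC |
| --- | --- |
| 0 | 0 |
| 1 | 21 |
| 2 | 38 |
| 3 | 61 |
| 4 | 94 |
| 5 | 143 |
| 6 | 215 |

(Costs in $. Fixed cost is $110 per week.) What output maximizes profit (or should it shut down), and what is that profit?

Compute π = P·Q − TC at each output: Q=0: -110; Q=1: -67; Q=2: -20; Q=3: 21; Q=4: 52; Q=5: 67; Q=6: 59.
Profit is maximized at Q = 5. AVC there is 143/5 = $28.60 ≤ P, so producing beats shutting down (which would give -$110).

Q = 5; profit = $67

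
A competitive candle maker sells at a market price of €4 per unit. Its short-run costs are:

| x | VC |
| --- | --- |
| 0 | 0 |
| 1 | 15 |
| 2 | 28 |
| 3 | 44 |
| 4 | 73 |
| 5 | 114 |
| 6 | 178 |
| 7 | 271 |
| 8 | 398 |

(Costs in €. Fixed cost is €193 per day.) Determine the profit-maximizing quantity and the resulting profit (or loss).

x = 0 (shut down); profit = -€193

Compute π = P·x − TC at each output: x=0: -193; x=1: -204; x=2: -213; x=3: -225; x=4: -250; x=5: -287; x=6: -347; x=7: -436; x=8: -559.
Profit is highest at x = 0. Equivalently, the lowest AVC in the table is 28/2 ≈ €14 at x = 2, and P = €4 falls below it — price never covers variable cost, so the firm shuts down and loses only its fixed cost.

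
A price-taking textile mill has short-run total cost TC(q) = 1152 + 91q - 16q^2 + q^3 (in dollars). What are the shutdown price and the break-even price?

Shutdown price = min AVC. AVC = 91 - 16q + q^2, with vertex at q = 8 and minimum $27.
ATC = 1152/q + 91 - 16q + q^2. Setting dATC/dq = −1152/q^2 − 16 + 2q = 0 gives q = 12 (since 2·12^3 − 16·12^2 = 1152).
min ATC = 1152/12 + 91 − 16·12 + 12^2 = $139. That is the break-even price.
For $27 ≤ P < $139 the firm produces at a loss; below $27 it shuts down.

Shutdown price = $27; break-even price = $139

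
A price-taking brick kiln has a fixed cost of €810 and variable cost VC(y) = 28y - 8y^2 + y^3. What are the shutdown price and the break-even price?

Shutdown price = €12; break-even price = €127

AVC = 28 - 8y + y^2; minimized at y = 4, giving min AVC = €12. That is the shutdown price.
ATC = 810/y + 28 - 8y + y^2. Setting dATC/dy = −810/y^2 − 8 + 2y = 0 gives y = 9 (since 2·9^3 − 8·9^2 = 810).
min ATC = 810/9 + 28 − 8·9 + 9^2 = €127. That is the break-even price.
Between these two prices the firm operates at a loss; above €127 it earns a profit.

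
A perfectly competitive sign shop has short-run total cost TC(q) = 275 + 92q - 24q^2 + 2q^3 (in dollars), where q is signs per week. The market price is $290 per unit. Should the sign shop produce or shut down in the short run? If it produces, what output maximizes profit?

Variable cost is VC = 92q - 24q^2 + 2q^3, so AVC = VC/q = 92 - 24q + 2q^2 and MC = dTC/dq = 92 - 48q + 6q^2.
AVC hits its minimum where MC = AVC, at q = 6, giving min AVC = 92 - 24·6 + 2·6^2 = $20.
Since P = $290 ≥ min AVC = $20, price covers variable cost and the firm should produce.
Solving P = MC: -198 - 48q + 6q^2 = 0 ⇒ q = -3 or 11. On the upward-sloping branch, q* = 11.
Check: AVC at q = 11 is $70 ≤ P, so revenue covers variable cost.
Profit = P·q − TC = 290·11 − 1045 = $2145.

Produce at q = 11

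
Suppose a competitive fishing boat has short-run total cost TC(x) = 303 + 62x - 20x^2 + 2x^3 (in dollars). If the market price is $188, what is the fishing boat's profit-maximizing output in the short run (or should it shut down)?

Variable cost is VC = 62x - 20x^2 + 2x^3, so AVC = VC/x = 62 - 20x + 2x^2 and MC = dTC/dx = 62 - 40x + 6x^2.
The AVC parabola has its vertex at x = 20/4 = 5, where AVC = 62 - 20·5 + 2·5^2 = $12.
Because $188 ≥ $12, revenue can cover variable cost; the firm operates.
Set P = MC: 188 = 62 - 40x + 6x^2 → -126 - 40x + 6x^2 = 0. The roots are x = -7/3 and x = 9; the profit-maximizing output is on the rising part of MC, so x* = 9.
Check: AVC at x = 9 is $44 ≤ P, so revenue covers variable cost.
Profit = P·x − TC = 188·9 − 699 = $993.

Produce at x = 9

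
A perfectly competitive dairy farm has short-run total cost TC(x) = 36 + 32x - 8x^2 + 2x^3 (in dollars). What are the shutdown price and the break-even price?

AVC = 32 - 8x + 2x^2; minimized at x = 2, giving min AVC = $24. That is the shutdown price.
ATC = 36/x + 32 - 8x + 2x^2. Setting dATC/dx = −36/x^2 − 8 + 4x = 0 gives x = 3 (since 4·3^3 − 8·3^2 = 36).
min ATC = 36/3 + 32 − 8·3 + 2·3^2 = $38. That is the break-even price.
For $24 ≤ P < $38 the firm produces at a loss; below $24 it shuts down.

Shutdown price = $24; break-even price = $38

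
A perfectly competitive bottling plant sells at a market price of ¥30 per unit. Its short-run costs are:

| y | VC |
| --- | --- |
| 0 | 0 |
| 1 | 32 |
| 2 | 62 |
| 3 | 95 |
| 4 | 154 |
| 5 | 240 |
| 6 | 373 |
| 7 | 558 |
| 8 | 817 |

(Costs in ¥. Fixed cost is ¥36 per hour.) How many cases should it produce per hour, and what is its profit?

Profit at each row (π = 30y − TC): y=0: -36; y=1: -38; y=2: -38; y=3: -41; y=4: -70; y=5: -126; y=6: -229; y=7: -384; y=8: -613.
Profit is highest at y = 0. Equivalently, the lowest AVC in the table is 62/2 ≈ ¥31 at y = 2, and P = ¥30 falls below it — price never covers variable cost, so the firm shuts down and loses only its fixed cost.

y = 0 (shut down); profit = -¥36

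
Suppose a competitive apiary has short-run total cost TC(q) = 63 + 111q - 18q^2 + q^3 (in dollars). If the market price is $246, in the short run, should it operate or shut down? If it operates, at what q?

Variable cost is VC = 111q - 18q^2 + q^3, so AVC = VC/q = 111 - 18q + q^2 and MC = dTC/dq = 111 - 36q + 3q^2.
AVC is minimized where dAVC/dq = -18 + 2q = 0, at q = 9; min AVC = 111 - 18·9 + 9^2 = $30.
P = $246 exceeds min AVC = $30, so the firm stays open.
Set P = MC: 246 = 111 - 36q + 3q^2 → -135 - 36q + 3q^2 = 0. The roots are q = -3 and q = 15; the profit-maximizing output is on the rising part of MC, so q* = 15.
Check: AVC at q = 15 is $66 ≤ P, so revenue covers variable cost.
Profit = P·q − TC = 246·15 − 1053 = $2637.

Produce at q = 15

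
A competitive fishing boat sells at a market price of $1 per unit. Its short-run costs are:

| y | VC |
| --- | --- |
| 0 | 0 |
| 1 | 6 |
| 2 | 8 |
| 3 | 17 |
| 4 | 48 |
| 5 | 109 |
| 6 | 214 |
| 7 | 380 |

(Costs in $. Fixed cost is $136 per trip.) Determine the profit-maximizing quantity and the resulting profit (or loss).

y = 0 (shut down); profit = -$136

Profit at each row (π = 1y − TC): y=0: -136; y=1: -141; y=2: -142; y=3: -150; y=4: -180; y=5: -240; y=6: -344; y=7: -509.
Profit is highest at y = 0. Equivalently, the lowest AVC in the table is 8/2 ≈ $4 at y = 2, and P = $1 falls below it — price never covers variable cost, so the firm shuts down and loses only its fixed cost.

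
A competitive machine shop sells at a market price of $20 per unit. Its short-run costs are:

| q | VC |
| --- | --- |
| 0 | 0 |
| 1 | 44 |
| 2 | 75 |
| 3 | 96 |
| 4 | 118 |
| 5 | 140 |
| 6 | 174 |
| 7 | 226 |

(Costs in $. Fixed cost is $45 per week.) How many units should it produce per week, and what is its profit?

Profit at each row (π = 20q − TC): q=0: -45; q=1: -69; q=2: -80; q=3: -81; q=4: -83; q=5: -85; q=6: -99; q=7: -131.
Profit is highest at q = 0. Equivalently, the lowest AVC in the table is 140/5 ≈ $28 at q = 5, and P = $20 falls below it — price never covers variable cost, so the firm shuts down and loses only its fixed cost.

q = 0 (shut down); profit = -$45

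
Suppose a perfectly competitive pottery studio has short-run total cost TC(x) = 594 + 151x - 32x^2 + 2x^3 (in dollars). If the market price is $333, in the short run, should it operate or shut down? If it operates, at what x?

From TC, MC = TC'(x) = 151 - 64x + 6x^2 and AVC = VC/x = 151 - 32x + 2x^2.
The AVC parabola has its vertex at x = 32/4 = 8, where AVC = 151 - 32·8 + 2·8^2 = $23.
Because $333 ≥ $23, revenue can cover variable cost; the firm operates.
Solving P = MC: -182 - 64x + 6x^2 = 0 ⇒ x = -7/3 or 13. On the upward-sloping branch, x* = 13.
Check: AVC at x = 13 is $73 ≤ P, so revenue covers variable cost.
Profit = P·x − TC = 333·13 − 1543 = $2786.

Produce at x = 13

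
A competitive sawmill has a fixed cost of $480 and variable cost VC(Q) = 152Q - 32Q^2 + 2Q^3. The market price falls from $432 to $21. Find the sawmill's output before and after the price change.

Output falls from 14 to 0 (the firm shuts down)

AVC = 152 - 32Q + 2Q^2, minimized at Q = 8 where min AVC = $24. MC = 152 - 64Q + 6Q^2.
With P = $432 above the shutdown price, P = MC gives Q = 14.
At P = $21 < min AVC = $24, price no longer covers variable cost at any output, so the firm shuts down: Q = 0.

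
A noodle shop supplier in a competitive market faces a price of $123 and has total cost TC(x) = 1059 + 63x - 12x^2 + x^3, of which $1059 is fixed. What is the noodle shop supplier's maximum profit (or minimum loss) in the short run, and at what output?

Profit = -$259 at x = 10

AVC = 63 - 12x + x^2 has its minimum $27 at x = 6; price $123 clears that bar, so the firm operates.
MC = 63 - 24x + 3x^2. Setting P = MC and taking the root on the rising branch gives x* = 10.
TR = 123·10 = 1230. TC = 1059 + 430 = 1489. Profit = 1230 − 1489 = -$259.
Shutting down would mean losing the fixed cost of $1059, so operating at a loss of $259 is better by $800.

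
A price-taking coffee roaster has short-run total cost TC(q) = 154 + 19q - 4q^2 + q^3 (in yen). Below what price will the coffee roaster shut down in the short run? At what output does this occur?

¥15 per unit, at q = 2

Short-run supply begins at min AVC. From VC = 19q - 4q^2 + q^3, AVC = 19 - 4q + q^2.
At the minimum of AVC, MC = AVC. MC = 19 - 8q + 3q^2; setting MC = AVC gives 2q^2 - 4q = 0, so q = 2. min AVC = 15.
The firm shuts down for any P below ¥15.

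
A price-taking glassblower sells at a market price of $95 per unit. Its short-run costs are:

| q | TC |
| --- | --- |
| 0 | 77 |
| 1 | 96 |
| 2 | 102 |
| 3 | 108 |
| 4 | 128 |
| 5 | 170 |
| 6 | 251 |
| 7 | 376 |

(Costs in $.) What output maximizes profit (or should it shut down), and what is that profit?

q = 6; profit = $319

Compute π = P·q − TC at each output: q=0: -77; q=1: -1; q=2: 88; q=3: 177; q=4: 252; q=5: 305; q=6: 319; q=7: 289.
Profit is maximized at q = 6. AVC there is 174/6 = $29 ≤ P, so producing beats shutting down (which would give -$77).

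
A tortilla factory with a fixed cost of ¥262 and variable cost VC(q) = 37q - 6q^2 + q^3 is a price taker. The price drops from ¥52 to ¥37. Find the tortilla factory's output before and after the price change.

AVC = 37 - 6q + q^2, minimized at q = 3 where min AVC = ¥28. MC = 37 - 12q + 3q^2.
At P = ¥52 ≥ min AVC, set P = MC on the rising branch: q = 5.
At P = ¥37 ≥ min AVC, set P = MC: q = 4. The firm stays open but cuts output.

Output falls from 5 to 4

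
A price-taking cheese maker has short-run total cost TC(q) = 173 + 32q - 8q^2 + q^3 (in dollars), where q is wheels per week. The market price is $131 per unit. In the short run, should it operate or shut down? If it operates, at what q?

From TC, MC = TC'(q) = 32 - 16q + 3q^2 and AVC = VC/q = 32 - 8q + q^2.
The AVC parabola has its vertex at q = 8/2 = 4, where AVC = 32 - 8·4 + 4^2 = $16.
Since P = $131 ≥ min AVC = $16, price covers variable cost and the firm should produce.
Set P = MC: 131 = 32 - 16q + 3q^2 → -99 - 16q + 3q^2 = 0. The roots are q = -11/3 and q = 9; the profit-maximizing output is on the rising part of MC, so q* = 9.
Check: AVC at q = 9 is $41 ≤ P, so revenue covers variable cost.
Profit = P·q − TC = 131·9 − 542 = $637.

Produce at q = 9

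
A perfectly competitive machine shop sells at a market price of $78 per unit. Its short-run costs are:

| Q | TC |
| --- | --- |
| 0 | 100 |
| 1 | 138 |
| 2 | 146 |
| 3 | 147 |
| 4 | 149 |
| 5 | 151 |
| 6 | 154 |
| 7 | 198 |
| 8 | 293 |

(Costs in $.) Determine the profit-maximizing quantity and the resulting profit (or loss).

Q = 7; profit = $348

Tabulate TR − TC: Q=0: -100; Q=1: -60; Q=2: 10; Q=3: 87; Q=4: 163; Q=5: 239; Q=6: 314; Q=7: 348; Q=8: 331.
Profit is maximized at Q = 7. AVC there is 98/7 = $14 ≤ P, so producing beats shutting down (which would give -$100).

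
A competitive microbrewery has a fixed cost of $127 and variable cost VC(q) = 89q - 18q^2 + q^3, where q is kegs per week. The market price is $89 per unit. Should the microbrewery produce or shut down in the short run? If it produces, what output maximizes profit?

Strip out fixed cost: VC = 89q - 18q^2 + q^3. Then AVC = 89 - 18q + q^2 and MC = 89 - 36q + 3q^2.
AVC is minimized where dAVC/dq = -18 + 2q = 0, at q = 9; min AVC = 89 - 18·9 + 9^2 = $8.
Because $89 ≥ $8, revenue can cover variable cost; the firm operates.
P = MC gives -36q + 3q^2 = 0, with roots 0 and 12. Take the larger (rising MC): q* = 12.
Check: AVC at q = 12 is $17 ≤ P, so revenue covers variable cost.
Profit = P·q − TC = 89·12 − 331 = $737.

Produce at q = 12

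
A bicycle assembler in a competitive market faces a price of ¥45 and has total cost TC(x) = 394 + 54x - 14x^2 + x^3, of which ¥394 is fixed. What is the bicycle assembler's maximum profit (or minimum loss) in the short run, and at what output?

AVC = 54 - 14x + x^2; min AVC = ¥5 at x = 7. Since P = ¥45 ≥ min AVC, the firm produces.
With MC = 54 - 28x + 3x^2, P = MC on the upward-sloping part at x* = 9.
TR = 45·9 = 405. TC = 394 + 81 = 475. Profit = 405 − 475 = -¥70.
Shutting down would mean losing the fixed cost of ¥394, so operating at a loss of ¥70 is better by ¥324.

Profit = -¥70 at x = 9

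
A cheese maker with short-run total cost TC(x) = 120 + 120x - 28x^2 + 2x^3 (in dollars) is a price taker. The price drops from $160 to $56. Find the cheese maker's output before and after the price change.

MC = 120 - 56x + 6x^2; the shutdown threshold is min AVC = $22 (at x = 7).
At P = $160 ≥ min AVC, set P = MC on the rising branch: x = 10.
At P = $56 ≥ min AVC, set P = MC: x = 8. The firm stays open but cuts output.

Output falls from 10 to 8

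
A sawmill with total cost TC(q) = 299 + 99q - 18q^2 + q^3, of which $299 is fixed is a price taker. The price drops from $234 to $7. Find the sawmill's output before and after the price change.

Output falls from 15 to 0 (the firm shuts down)

AVC = 99 - 18q + q^2, minimized at q = 9 where min AVC = $18. MC = 99 - 36q + 3q^2.
With P = $234 above the shutdown price, P = MC gives q = 15.
At P = $7 < min AVC = $18, price no longer covers variable cost at any output, so the firm shuts down: q = 0.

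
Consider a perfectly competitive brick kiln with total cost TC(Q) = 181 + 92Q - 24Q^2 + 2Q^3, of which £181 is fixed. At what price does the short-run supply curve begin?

Short-run supply begins at min AVC. From VC = 92Q - 24Q^2 + 2Q^3, AVC = 92 - 24Q + 2Q^2.
dAVC/dQ = -24 + 4Q = 0 gives Q = 6. min AVC = 92 - 24·6 + 2·6^2 = 20.
For P < £20 the firm produces nothing.

£20 per unit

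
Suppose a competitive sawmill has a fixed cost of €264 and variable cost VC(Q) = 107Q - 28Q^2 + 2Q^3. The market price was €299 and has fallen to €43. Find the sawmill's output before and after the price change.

MC = 107 - 56Q + 6Q^2; the shutdown threshold is min AVC = €9 (at Q = 7).
At P = €299 ≥ min AVC, set P = MC on the rising branch: Q = 12.
At P = €43 ≥ min AVC, set P = MC: Q = 8. The firm stays open but cuts output.

Output falls from 12 to 8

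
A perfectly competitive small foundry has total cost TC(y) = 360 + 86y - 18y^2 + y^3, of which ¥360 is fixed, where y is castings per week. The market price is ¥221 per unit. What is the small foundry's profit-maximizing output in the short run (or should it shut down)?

Produce at y = 15

Variable cost is VC = 86y - 18y^2 + y^3, so AVC = VC/y = 86 - 18y + y^2 and MC = dTC/dy = 86 - 36y + 3y^2.
AVC hits its minimum where MC = AVC, at y = 9, giving min AVC = 86 - 18·9 + 9^2 = ¥5.
Because ¥221 ≥ ¥5, revenue can cover variable cost; the firm operates.
Solving P = MC: -135 - 36y + 3y^2 = 0 ⇒ y = -3 or 15. On the upward-sloping branch, y* = 15.
Check: AVC at y = 15 is ¥41 ≤ P, so revenue covers variable cost.
Profit = P·y − TC = 221·15 − 975 = ¥2340.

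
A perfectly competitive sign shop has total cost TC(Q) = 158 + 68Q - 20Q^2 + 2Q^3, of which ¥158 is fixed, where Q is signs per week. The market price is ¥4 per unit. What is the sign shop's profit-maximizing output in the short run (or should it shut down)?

Shut down

From TC, MC = TC'(Q) = 68 - 40Q + 6Q^2 and AVC = VC/Q = 68 - 20Q + 2Q^2.
AVC hits its minimum where MC = AVC, at Q = 5, giving min AVC = 68 - 20·5 + 2·5^2 = ¥18.
With P < min AVC (¥4 < ¥18), every unit sold adds to the loss.
The firm minimizes its loss by shutting down and losing only its fixed cost of ¥158.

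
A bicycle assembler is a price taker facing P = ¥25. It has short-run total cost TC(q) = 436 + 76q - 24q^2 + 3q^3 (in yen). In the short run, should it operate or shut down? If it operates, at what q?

Strip out fixed cost: VC = 76q - 24q^2 + 3q^3. Then AVC = 76 - 24q + 3q^2 and MC = 76 - 48q + 9q^2.
The AVC parabola has its vertex at q = 24/6 = 4, where AVC = 76 - 24·4 + 3·4^2 = ¥28.
Since P = ¥25 < min AVC = ¥28, price fails to cover variable cost at any output.
The firm minimizes its loss by shutting down and losing only its fixed cost of ¥436.

Shut down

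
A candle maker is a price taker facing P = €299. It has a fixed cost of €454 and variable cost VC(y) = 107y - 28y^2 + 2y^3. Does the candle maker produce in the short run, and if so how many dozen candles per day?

Produce at y = 12

Variable cost is VC = 107y - 28y^2 + 2y^3, so AVC = VC/y = 107 - 28y + 2y^2 and MC = dTC/dy = 107 - 56y + 6y^2.
AVC is minimized where dAVC/dy = -28 + 4y = 0, at y = 7; min AVC = 107 - 28·7 + 2·7^2 = €9.
Since P = €299 ≥ min AVC = €9, price covers variable cost and the firm should produce.
Solving P = MC: -192 - 56y + 6y^2 = 0 ⇒ y = -8/3 or 12. On the upward-sloping branch, y* = 12.
Check: AVC at y = 12 is €59 ≤ P, so revenue covers variable cost.
Profit = P·y − TC = 299·12 − 1162 = €2426.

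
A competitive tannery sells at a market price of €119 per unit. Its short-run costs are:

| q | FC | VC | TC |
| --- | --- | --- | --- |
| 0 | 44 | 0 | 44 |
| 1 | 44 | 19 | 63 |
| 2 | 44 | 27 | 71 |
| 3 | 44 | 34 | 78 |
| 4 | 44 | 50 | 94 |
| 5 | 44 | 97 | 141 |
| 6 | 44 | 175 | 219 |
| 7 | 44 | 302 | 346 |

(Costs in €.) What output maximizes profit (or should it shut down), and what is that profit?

q = 6; profit = €495

Compute π = P·q − TC at each output: q=0: -44; q=1: 56; q=2: 167; q=3: 279; q=4: 382; q=5: 454; q=6: 495; q=7: 487.
Profit is maximized at q = 6. AVC there is 175/6 = €29.17 ≤ P, so producing beats shutting down (which would give -€44).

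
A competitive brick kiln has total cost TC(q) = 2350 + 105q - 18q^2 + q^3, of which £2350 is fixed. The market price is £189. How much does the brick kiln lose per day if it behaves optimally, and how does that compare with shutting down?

Profit = -£390 at q = 14

AVC = 105 - 18q + q^2; min AVC = £24 at q = 9. Since P = £189 ≥ min AVC, the firm produces.
With MC = 105 - 36q + 3q^2, P = MC on the upward-sloping part at q* = 14.
TR = 189·14 = 2646. TC = 2350 + 686 = 3036. Profit = 2646 − 3036 = -£390.
By producing, the firm covers all variable cost plus £1960 of fixed cost; shutting down would lose the full £2350.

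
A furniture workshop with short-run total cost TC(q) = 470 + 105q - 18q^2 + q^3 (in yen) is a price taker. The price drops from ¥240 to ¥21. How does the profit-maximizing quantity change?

Output falls from 15 to 0 (the firm shuts down)

AVC = 105 - 18q + q^2, minimized at q = 9 where min AVC = ¥24. MC = 105 - 36q + 3q^2.
With P = ¥240 above the shutdown price, P = MC gives q = 15.
At P = ¥21 < min AVC = ¥24, price no longer covers variable cost at any output, so the firm shuts down: q = 0.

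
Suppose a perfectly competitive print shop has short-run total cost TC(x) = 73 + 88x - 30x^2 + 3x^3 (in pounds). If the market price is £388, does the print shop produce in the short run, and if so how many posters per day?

Produce at x = 10

Variable cost is VC = 88x - 30x^2 + 3x^3, so AVC = VC/x = 88 - 30x + 3x^2 and MC = dTC/dx = 88 - 60x + 9x^2.
AVC hits its minimum where MC = AVC, at x = 5, giving min AVC = 88 - 30·5 + 3·5^2 = £13.
P = £388 exceeds min AVC = £13, so the firm stays open.
Solving P = MC: -300 - 60x + 9x^2 = 0 ⇒ x = -10/3 or 10. On the upward-sloping branch, x* = 10.
Check: AVC at x = 10 is £88 ≤ P, so revenue covers variable cost.
Profit = P·x − TC = 388·10 − 953 = £2927.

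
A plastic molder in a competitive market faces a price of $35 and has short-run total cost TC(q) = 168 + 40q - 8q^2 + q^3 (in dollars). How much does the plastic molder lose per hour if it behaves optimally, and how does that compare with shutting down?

AVC = 40 - 8q + q^2 has its minimum $24 at q = 4; price $35 clears that bar, so the firm operates.
MC = 40 - 16q + 3q^2. Setting P = MC and taking the root on the rising branch gives q* = 5.
TR = 35·5 = 175. TC = 168 + 125 = 293. Profit = 175 − 293 = -$118.
That loss of $118 beats the $168 the firm would lose by shutting down; producing recovers $50 of fixed cost.

Profit = -$118 at q = 5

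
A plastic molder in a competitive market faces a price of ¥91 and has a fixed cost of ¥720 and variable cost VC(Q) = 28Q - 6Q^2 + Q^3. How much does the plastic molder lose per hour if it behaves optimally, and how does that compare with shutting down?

Profit = -¥328 at Q = 7

AVC = 28 - 6Q + Q^2; min AVC = ¥19 at Q = 3. Since P = ¥91 ≥ min AVC, the firm produces.
MC = 28 - 12Q + 3Q^2. Setting P = MC and taking the root on the rising branch gives Q* = 7.
TR = 91·7 = 637. TC = 720 + 245 = 965. Profit = 637 − 965 = -¥328.
Shutting down would mean losing the fixed cost of ¥720, so operating at a loss of ¥328 is better by ¥392.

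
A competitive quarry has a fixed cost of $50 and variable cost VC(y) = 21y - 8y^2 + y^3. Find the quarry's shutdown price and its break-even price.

Shutdown price = $5; break-even price = $16

AVC = 21 - 8y + y^2; minimized at y = 4, giving min AVC = $5. That is the shutdown price.
ATC = 50/y + 21 - 8y + y^2. Setting dATC/dy = −50/y^2 − 8 + 2y = 0 gives y = 5 (since 2·5^3 − 8·5^2 = 50).
min ATC = 50/5 + 21 − 8·5 + 5^2 = $16. That is the break-even price.
Between these two prices the firm operates at a loss; above $16 it earns a profit.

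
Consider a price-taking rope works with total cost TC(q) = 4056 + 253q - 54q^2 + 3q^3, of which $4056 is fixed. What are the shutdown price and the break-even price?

Shutdown price = $10; break-even price = $370

Shutdown price = min AVC. AVC = 253 - 54q + 3q^2, with vertex at q = 9 and minimum $10.
ATC = 4056/q + 253 - 54q + 3q^2. Setting dATC/dq = −4056/q^2 − 54 + 6q = 0 gives q = 13 (since 6·13^3 − 54·13^2 = 4056).
min ATC = 4056/13 + 253 − 54·13 + 3·13^2 = $370. That is the break-even price.
Between these two prices the firm operates at a loss; above $370 it earns a profit.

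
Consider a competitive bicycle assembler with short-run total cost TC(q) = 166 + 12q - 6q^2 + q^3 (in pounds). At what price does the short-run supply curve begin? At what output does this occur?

Short-run supply begins at min AVC. From VC = 12q - 6q^2 + q^3, AVC = 12 - 6q + q^2.
At the minimum of AVC, MC = AVC. MC = 12 - 12q + 3q^2; setting MC = AVC gives 2q^2 - 6q = 0, so q = 3. min AVC = 3.
For P < £3 the firm produces nothing.

£3 per unit, at q = 3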